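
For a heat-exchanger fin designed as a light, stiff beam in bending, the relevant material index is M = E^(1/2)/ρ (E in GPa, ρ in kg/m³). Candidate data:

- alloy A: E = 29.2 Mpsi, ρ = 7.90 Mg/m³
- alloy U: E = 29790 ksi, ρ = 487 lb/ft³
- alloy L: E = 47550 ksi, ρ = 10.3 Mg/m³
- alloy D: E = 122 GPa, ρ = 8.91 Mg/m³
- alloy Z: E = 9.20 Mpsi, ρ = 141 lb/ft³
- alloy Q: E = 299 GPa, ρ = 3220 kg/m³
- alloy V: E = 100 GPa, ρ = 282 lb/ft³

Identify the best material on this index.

alloy Q

Normalizing units and computing the index:
  alloy A: E = 201.3 GPa, ρ = 7900 kg/m³
  alloy U: E = 205.4 GPa, ρ = 7801 kg/m³
  alloy L: E = 327.8 GPa, ρ = 10300 kg/m³
  alloy D: E = 122.0 GPa, ρ = 8910 kg/m³
  alloy Z: E = 63.43 GPa, ρ = 2259 kg/m³
  alloy Q: E = 299.0 GPa, ρ = 3220 kg/m³
  alloy V: E = 100.0 GPa, ρ = 4517 kg/m³
  alloy Q: M = 5.37×10⁻³
  alloy Z: M = 3.53×10⁻³
  alloy V: M = 2.21×10⁻³
  alloy U: M = 1.84×10⁻³
  alloy A: M = 1.80×10⁻³
  alloy L: M = 1.76×10⁻³
  alloy D: M = 1.24×10⁻³
The maximum is for alloy Q.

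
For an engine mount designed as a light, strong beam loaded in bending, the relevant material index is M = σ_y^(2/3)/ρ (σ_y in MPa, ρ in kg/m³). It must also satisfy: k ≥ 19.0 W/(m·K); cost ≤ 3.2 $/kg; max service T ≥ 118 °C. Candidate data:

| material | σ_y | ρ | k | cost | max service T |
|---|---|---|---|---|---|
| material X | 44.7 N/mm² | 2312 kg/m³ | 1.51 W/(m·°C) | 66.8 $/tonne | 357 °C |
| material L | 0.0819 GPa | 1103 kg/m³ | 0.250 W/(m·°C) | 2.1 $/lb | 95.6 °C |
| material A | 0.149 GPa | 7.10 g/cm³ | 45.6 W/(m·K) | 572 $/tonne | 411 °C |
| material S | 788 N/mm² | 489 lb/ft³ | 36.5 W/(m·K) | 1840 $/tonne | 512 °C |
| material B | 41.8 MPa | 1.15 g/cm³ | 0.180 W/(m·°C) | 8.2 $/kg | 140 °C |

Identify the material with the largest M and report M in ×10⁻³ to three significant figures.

Screen on constraints: k ≥ 19.0 W/(m·K); cost ≤ 3.2 $/kg; max service T ≥ 118 °C. Survivors: material A, material S.
Convert each candidate to consistent units, then evaluate M:
  material A: σ_y = 149.0 MPa, ρ = 7100 kg/m³
  material S: σ_y = 788.0 MPa, ρ = 7833 kg/m³
  material S: M = 10.9×10⁻³
  material A: M = 3.96×10⁻³
Material S ranks first.

material S, M = 10.9×10⁻³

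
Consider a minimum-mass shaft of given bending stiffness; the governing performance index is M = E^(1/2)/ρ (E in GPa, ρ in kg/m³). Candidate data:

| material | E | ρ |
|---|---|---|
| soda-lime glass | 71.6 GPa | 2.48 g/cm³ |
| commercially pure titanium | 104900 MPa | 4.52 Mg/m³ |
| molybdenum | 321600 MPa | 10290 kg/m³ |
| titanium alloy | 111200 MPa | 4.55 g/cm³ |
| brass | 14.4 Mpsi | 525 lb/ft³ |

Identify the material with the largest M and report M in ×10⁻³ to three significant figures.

soda-lime glass, M = 3.41×10⁻³

Convert each candidate to consistent units, then evaluate M:
  soda-lime glass: E = 71.60 GPa, ρ = 2480 kg/m³
  commercially pure titanium: E = 104.9 GPa, ρ = 4520 kg/m³
  molybdenum: E = 321.6 GPa, ρ = 10290 kg/m³
  titanium alloy: E = 111.2 GPa, ρ = 4550 kg/m³
  brass: E = 99.28 GPa, ρ = 8410 kg/m³
  soda-lime glass: M = 3.41×10⁻³
  titanium alloy: M = 2.32×10⁻³
  commercially pure titanium: M = 2.27×10⁻³
  molybdenum: M = 1.74×10⁻³
  brass: M = 1.18×10⁻³
Soda-lime glass has the largest M.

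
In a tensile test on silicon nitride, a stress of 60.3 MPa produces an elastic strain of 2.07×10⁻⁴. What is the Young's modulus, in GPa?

291 GPa

E = σ/ε = 60.3 MPa / 2.07×10⁻⁴ = 291300 MPa = 291 GPa.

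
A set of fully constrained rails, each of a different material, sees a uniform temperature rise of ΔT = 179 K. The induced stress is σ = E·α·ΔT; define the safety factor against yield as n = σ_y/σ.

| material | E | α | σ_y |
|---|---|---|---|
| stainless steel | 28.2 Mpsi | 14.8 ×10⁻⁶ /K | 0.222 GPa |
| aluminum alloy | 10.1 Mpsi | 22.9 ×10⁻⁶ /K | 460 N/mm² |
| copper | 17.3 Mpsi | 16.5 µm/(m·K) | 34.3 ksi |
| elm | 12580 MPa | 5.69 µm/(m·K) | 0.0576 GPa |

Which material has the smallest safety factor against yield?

stainless steel

Per material, after unit conversion:
  stainless steel: E = 194.4, α = 14.8, σ_y = 222.0 → σ = 515 MPa, n = 0.431
  aluminum alloy: E = 69.64, α = 22.9, σ_y = 460.0 → σ = 285 MPa, n = 1.61
  copper: E = 119.3, α = 16.5, σ_y = 236.5 → σ = 352 MPa, n = 0.671
  elm: E = 12.58, α = 5.69, σ_y = 57.60 → σ = 12.8 MPa, n = 4.50
Stainless steel has the lowest safety factor, n = 0.431.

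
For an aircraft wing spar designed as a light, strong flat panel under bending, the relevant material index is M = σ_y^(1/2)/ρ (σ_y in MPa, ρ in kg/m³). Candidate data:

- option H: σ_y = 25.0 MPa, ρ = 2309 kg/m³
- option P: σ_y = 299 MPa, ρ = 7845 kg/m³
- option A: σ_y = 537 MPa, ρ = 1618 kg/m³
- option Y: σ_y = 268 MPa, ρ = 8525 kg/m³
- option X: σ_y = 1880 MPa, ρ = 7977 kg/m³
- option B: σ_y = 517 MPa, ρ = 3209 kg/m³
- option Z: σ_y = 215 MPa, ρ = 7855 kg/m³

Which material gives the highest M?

Computing M directly (units already consistent):
  option A: M = 14.3×10⁻³
  option B: M = 7.09×10⁻³
  option X: M = 5.44×10⁻³
  option P: M = 2.20×10⁻³
  option H: M = 2.17×10⁻³
  option Y: M = 1.92×10⁻³
  option Z: M = 1.87×10⁻³
Option A ranks first.

option A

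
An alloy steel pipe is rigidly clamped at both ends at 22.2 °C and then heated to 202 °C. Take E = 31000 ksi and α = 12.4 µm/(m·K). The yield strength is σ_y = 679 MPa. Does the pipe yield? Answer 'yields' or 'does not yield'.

does not yield

E = 31000 ksi = 213.7 GPa.
ΔT = 179.8 K. Constrained thermal stress σ = E·α·ΔT = 213.7×10³ MPa × 12.4×10⁻⁶ × 179.8 = 477 MPa (compressive).
Compare to σ_y = 679 MPa: σ < σ_y, so it does not yield.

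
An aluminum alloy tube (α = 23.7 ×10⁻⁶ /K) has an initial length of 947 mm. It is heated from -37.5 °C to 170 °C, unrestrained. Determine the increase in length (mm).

ΔT = 170 − (-37.5) = 207.5 K.
ΔL = α·L₀·ΔT = 23.7×10⁻⁶ × 947 mm × 207.5 K = 4.66 mm.

4.66 mm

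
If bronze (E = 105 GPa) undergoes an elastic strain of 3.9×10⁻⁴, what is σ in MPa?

40.9 MPa

σ = E·ε = 105000 MPa × 3.9×10⁻⁴ = 40.9 MPa.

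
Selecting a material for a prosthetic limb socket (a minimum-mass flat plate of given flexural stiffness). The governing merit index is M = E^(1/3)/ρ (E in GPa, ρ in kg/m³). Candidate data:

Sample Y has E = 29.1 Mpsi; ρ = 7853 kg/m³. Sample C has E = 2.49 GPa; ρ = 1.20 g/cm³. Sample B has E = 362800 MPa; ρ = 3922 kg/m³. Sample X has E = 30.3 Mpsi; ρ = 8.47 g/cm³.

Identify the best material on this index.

After converting to SI:
  sample Y: E = 200.6 GPa, ρ = 7853 kg/m³
  sample C: E = 2.490 GPa, ρ = 1200 kg/m³
  sample B: E = 362.8 GPa, ρ = 3922 kg/m³
  sample X: E = 208.9 GPa, ρ = 8470 kg/m³
  sample B: M = 1.82×10⁻³
  sample C: M = 1.13×10⁻³
  sample Y: M = 0.745×10⁻³
  sample X: M = 0.701×10⁻³
Sample B has the largest M.

sample B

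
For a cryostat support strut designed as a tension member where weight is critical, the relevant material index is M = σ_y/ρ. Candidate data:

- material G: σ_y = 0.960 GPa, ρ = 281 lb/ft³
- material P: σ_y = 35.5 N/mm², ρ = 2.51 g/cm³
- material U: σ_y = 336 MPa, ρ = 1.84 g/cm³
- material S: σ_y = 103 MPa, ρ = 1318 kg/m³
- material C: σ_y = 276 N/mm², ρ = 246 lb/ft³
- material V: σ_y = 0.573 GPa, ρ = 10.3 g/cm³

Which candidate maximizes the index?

material G

After converting to SI:
  material G: σ_y = 960.0 MPa, ρ = 4501 kg/m³
  material P: σ_y = 35.50 MPa, ρ = 2510 kg/m³
  material U: σ_y = 336.0 MPa, ρ = 1840 kg/m³
  material S: σ_y = 103.0 MPa, ρ = 1318 kg/m³
  material C: σ_y = 276.0 MPa, ρ = 3941 kg/m³
  material V: σ_y = 573.0 MPa, ρ = 10300 kg/m³
  material G: M = 213 kN·m/kg
  material U: M = 183 kN·m/kg
  material S: M = 78.1 kN·m/kg
  material C: M = 70.0 kN·m/kg
  material V: M = 55.6 kN·m/kg
  material P: M = 14.1 kN·m/kg
Material G ranks first.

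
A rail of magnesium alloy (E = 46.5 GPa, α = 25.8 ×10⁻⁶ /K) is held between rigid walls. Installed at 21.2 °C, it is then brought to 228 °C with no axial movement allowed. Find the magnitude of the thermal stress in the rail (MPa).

248 MPa

ΔT = 206.8 K. Constrained thermal stress σ = E·α·ΔT = 46.50×10³ MPa × 25.8×10⁻⁶ × 206.8 = 248 MPa (compressive).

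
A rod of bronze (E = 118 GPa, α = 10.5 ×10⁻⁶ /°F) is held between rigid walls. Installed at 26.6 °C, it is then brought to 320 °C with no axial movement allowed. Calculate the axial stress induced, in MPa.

α = 10.5×10⁻⁶/°F × 9/5 = 18.9×10⁻⁶/K.
ΔT = 293.4 K. Constrained thermal stress σ = E·α·ΔT = 118.0×10³ MPa × 18.9×10⁻⁶ × 293.4 = 654 MPa (compressive).

654 MPa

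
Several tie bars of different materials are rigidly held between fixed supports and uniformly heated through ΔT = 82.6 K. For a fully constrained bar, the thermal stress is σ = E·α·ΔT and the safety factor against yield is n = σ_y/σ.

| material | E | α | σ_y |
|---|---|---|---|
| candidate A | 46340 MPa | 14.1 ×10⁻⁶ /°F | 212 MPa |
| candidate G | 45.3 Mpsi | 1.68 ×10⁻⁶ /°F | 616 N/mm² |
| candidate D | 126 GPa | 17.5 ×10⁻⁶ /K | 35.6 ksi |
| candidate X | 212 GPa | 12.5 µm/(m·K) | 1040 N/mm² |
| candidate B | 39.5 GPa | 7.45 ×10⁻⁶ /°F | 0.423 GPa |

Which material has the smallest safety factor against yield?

With everything in SI (GPa, ×10⁻⁶/K, MPa):
  candidate A: E = 46.34, α = 25.4, σ_y = 212.0 → σ = 97.1 MPa, n = 2.18
  candidate G: E = 312.3, α = 3.02, σ_y = 616.0 → σ = 78.0 MPa, n = 7.90
  candidate D: E = 126.0, α = 17.5, σ_y = 245.5 → σ = 182 MPa, n = 1.35
  candidate X: E = 212.0, α = 12.5, σ_y = 1040 → σ = 219 MPa, n = 4.75
  candidate B: E = 39.50, α = 13.4, σ_y = 423.0 → σ = 43.8 MPa, n = 9.67
Smallest n: candidate D with n = 1.35.

candidate D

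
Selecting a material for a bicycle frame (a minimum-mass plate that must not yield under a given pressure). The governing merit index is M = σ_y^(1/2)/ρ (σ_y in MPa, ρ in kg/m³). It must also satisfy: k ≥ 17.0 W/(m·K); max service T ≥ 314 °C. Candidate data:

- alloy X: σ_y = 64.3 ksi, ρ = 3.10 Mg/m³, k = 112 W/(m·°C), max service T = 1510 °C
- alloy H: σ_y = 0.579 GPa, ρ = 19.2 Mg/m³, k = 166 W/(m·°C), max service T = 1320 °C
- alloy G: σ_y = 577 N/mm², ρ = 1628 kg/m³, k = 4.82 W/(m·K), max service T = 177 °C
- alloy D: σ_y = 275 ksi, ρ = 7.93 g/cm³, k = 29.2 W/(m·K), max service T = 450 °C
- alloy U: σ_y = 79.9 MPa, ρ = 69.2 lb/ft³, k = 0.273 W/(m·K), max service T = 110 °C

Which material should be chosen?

Screen on constraints: k ≥ 17.0 W/(m·K); max service T ≥ 314 °C. Survivors: alloy X, alloy H, alloy D.
In SI units:
  alloy X: σ_y = 443.3 MPa, ρ = 3100 kg/m³
  alloy H: σ_y = 579.0 MPa, ρ = 19200 kg/m³
  alloy D: σ_y = 1896 MPa, ρ = 7930 kg/m³
  alloy X: M = 6.79×10⁻³
  alloy D: M = 5.49×10⁻³
  alloy H: M = 1.25×10⁻³
Highest index: alloy X.

alloy X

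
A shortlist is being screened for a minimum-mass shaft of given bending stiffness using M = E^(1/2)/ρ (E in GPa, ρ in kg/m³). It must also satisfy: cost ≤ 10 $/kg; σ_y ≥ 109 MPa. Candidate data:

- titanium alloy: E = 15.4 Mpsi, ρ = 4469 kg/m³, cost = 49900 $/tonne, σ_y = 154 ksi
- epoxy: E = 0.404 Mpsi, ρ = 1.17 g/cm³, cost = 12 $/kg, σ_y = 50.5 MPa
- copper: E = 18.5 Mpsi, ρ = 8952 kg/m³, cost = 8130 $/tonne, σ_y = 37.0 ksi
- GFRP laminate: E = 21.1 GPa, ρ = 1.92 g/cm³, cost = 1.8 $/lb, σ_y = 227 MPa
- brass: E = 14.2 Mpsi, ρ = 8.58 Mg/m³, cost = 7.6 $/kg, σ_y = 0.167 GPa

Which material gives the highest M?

Screen on constraints: cost ≤ 10 $/kg; σ_y ≥ 109 MPa. Survivors: copper, GFRP laminate, brass.
Putting every candidate on a common basis:
  copper: E = 127.6 GPa, ρ = 8952 kg/m³
  GFRP laminate: E = 21.10 GPa, ρ = 1920 kg/m³
  brass: E = 97.91 GPa, ρ = 8580 kg/m³
  GFRP laminate: M = 2.39×10⁻³
  copper: M = 1.26×10⁻³
  brass: M = 1.15×10⁻³
Highest index: GFRP laminate.

GFRP laminate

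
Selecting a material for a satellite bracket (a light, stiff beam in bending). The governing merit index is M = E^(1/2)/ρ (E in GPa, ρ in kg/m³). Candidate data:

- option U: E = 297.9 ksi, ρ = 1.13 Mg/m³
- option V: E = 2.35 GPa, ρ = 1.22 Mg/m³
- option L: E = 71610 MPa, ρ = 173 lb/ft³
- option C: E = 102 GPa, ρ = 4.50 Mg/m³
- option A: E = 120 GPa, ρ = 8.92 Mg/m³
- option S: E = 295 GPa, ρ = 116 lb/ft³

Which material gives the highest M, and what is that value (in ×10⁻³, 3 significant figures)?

Convert each candidate to consistent units, then evaluate M:
  option U: E = 2.054 GPa, ρ = 1130 kg/m³
  option V: E = 2.350 GPa, ρ = 1220 kg/m³
  option L: E = 71.61 GPa, ρ = 2771 kg/m³
  option C: E = 102.0 GPa, ρ = 4500 kg/m³
  option A: E = 120.0 GPa, ρ = 8920 kg/m³
  option S: E = 295.0 GPa, ρ = 1858 kg/m³
  option S: M = 9.24×10⁻³
  option L: M = 3.05×10⁻³
  option C: M = 2.24×10⁻³
  option U: M = 1.27×10⁻³
  option V: M = 1.26×10⁻³
  option A: M = 1.23×10⁻³
The maximum is for option S.

option S, M = 9.24×10⁻³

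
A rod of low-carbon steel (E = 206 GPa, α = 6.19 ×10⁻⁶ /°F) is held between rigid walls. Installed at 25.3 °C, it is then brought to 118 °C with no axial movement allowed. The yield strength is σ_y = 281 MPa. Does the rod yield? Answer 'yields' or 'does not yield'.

α = 6.19×10⁻⁶/°F × 9/5 = 11.1×10⁻⁶/K.
ΔT = 92.70 K. Constrained thermal stress σ = E·α·ΔT = 206.0×10³ MPa × 11.1×10⁻⁶ × 92.70 = 213 MPa (compressive).
Compare to σ_y = 281 MPa: σ < σ_y, so it does not yield.

does not yield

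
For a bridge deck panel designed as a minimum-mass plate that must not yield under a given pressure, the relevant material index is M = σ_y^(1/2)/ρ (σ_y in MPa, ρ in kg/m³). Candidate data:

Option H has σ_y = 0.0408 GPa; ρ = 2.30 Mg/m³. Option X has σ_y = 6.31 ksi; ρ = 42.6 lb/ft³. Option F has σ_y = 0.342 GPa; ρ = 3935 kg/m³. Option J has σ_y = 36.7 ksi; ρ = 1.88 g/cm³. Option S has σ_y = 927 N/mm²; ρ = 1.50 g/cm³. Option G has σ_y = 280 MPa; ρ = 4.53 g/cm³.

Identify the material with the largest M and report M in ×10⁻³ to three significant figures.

In SI units:
  option H: σ_y = 40.80 MPa, ρ = 2300 kg/m³
  option X: σ_y = 43.51 MPa, ρ = 682.4 kg/m³
  option F: σ_y = 342.0 MPa, ρ = 3935 kg/m³
  option J: σ_y = 253.0 MPa, ρ = 1880 kg/m³
  option S: σ_y = 927.0 MPa, ρ = 1500 kg/m³
  option G: σ_y = 280.0 MPa, ρ = 4530 kg/m³
  option S: M = 20.3×10⁻³
  option X: M = 9.67×10⁻³
  option J: M = 8.46×10⁻³
  option F: M = 4.70×10⁻³
  option G: M = 3.69×10⁻³
  option H: M = 2.78×10⁻³
The maximum is for option S.

option S, M = 20.3×10⁻³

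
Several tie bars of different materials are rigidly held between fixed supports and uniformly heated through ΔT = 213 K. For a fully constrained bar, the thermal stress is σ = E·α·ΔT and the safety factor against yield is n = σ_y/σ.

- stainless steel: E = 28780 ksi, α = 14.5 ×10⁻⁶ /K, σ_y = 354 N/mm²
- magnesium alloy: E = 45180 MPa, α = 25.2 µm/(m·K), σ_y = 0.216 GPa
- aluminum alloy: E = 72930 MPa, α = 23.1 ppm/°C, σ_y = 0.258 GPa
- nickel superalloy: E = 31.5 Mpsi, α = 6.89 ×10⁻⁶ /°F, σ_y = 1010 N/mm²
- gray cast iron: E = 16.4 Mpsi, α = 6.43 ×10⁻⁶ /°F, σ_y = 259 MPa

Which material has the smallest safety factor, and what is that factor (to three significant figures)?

In consistent units (E in GPa, α in ×10⁻⁶/K, σ_y in MPa):
  stainless steel: E = 198.4, α = 14.5, σ_y = 354.0 → σ = 613 MPa, n = 0.578
  magnesium alloy: E = 45.18, α = 25.2, σ_y = 216.0 → σ = 243 MPa, n = 0.891
  aluminum alloy: E = 72.93, α = 23.1, σ_y = 258.0 → σ = 359 MPa, n = 0.719
  nickel superalloy: E = 217.2, α = 12.4, σ_y = 1010 → σ = 574 MPa, n = 1.76
  gray cast iron: E = 113.1, α = 11.6, σ_y = 259.0 → σ = 279 MPa, n = 0.929
Smallest n: stainless steel with n = 0.578.

stainless steel, n = 0.578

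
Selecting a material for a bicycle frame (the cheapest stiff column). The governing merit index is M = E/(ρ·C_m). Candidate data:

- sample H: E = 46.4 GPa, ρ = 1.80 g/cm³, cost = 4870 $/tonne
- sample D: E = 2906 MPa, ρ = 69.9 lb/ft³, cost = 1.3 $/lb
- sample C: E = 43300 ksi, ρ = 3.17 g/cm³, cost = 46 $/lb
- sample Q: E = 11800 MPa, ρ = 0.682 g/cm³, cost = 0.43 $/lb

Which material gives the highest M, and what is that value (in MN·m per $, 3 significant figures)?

Convert each candidate to consistent units, then evaluate M:
  sample H: E = 46.40 GPa, ρ = 1800 kg/m³, cost = 4.870 $/kg
  sample D: E = 2.906 GPa, ρ = 1120 kg/m³, cost = 2.866 $/kg
  sample C: E = 298.5 GPa, ρ = 3170 kg/m³, cost = 101.4 $/kg
  sample Q: E = 11.80 GPa, ρ = 682.0 kg/m³, cost = 0.9480 $/kg
  sample Q: M = 18.3 MN·m per $
  sample H: M = 5.29 MN·m per $
  sample C: M = 0.929 MN·m per $
  sample D: M = 0.906 MN·m per $
Highest index: sample Q.

sample Q, M = 18.3 MN·m per $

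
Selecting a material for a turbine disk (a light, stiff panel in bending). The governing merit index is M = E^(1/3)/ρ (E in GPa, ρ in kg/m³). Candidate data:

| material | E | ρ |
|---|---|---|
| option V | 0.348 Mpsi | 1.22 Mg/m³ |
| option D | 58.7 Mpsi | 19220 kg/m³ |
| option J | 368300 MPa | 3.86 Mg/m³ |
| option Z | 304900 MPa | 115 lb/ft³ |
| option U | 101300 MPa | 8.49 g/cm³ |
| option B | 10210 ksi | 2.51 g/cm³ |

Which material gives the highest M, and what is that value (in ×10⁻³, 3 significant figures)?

Putting every candidate on a common basis:
  option V: E = 2.399 GPa, ρ = 1220 kg/m³
  option D: E = 404.7 GPa, ρ = 19220 kg/m³
  option J: E = 368.3 GPa, ρ = 3860 kg/m³
  option Z: E = 304.9 GPa, ρ = 1842 kg/m³
  option U: E = 101.3 GPa, ρ = 8490 kg/m³
  option B: E = 70.40 GPa, ρ = 2510 kg/m³
  option Z: M = 3.65×10⁻³
  option J: M = 1.86×10⁻³
  option B: M = 1.65×10⁻³
  option V: M = 1.10×10⁻³
  option U: M = 0.549×10⁻³
  option D: M = 0.385×10⁻³
Option Z ranks first.

option Z, M = 3.65×10⁻³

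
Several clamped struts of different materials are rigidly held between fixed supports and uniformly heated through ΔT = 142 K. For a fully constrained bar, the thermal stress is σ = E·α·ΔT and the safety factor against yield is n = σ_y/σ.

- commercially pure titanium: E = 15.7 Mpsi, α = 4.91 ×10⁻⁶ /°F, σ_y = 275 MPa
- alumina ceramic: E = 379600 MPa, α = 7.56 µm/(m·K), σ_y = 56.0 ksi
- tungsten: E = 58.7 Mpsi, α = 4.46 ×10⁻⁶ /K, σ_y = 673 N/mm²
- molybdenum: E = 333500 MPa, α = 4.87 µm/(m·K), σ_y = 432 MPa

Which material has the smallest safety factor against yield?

alumina ceramic

Converting E to GPa, α to ×10⁻⁶/K, σ_y to MPa, then σ and n for each:
  commercially pure titanium: E = 108.2, α = 8.84, σ_y = 275.0 → σ = 136 MPa, n = 2.02
  alumina ceramic: E = 379.6, α = 7.56, σ_y = 386.1 → σ = 408 MPa, n = 0.947
  tungsten: E = 404.7, α = 4.46, σ_y = 673.0 → σ = 256 MPa, n = 2.63
  molybdenum: E = 333.5, α = 4.87, σ_y = 432.0 → σ = 231 MPa, n = 1.87
Alumina ceramic has the lowest safety factor, n = 0.947.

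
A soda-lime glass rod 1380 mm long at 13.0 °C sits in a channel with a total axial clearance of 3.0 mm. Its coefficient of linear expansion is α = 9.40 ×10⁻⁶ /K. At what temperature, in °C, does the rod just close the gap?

α·L₀·ΔT = 3.0 mm ⇒ ΔT = 3.0 / (9.40×10⁻⁶ × 1380.0) = 231.3 K.
T = 13.0 + 231.3 = 244.3 °C.

244 °C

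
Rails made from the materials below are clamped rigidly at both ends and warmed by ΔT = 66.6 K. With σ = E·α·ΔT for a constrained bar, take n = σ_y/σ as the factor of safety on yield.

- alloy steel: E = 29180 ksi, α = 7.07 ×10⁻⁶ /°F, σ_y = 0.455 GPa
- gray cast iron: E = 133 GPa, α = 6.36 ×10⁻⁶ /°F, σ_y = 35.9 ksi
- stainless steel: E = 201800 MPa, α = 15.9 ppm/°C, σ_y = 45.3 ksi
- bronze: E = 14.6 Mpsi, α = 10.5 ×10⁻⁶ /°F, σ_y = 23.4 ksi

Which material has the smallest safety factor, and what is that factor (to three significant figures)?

In consistent units (E in GPa, α in ×10⁻⁶/K, σ_y in MPa):
  alloy steel: E = 201.2, α = 12.7, σ_y = 455.0 → σ = 171 MPa, n = 2.67
  gray cast iron: E = 133.0, α = 11.4, σ_y = 247.5 → σ = 101 MPa, n = 2.44
  stainless steel: E = 201.8, α = 15.9, σ_y = 312.3 → σ = 214 MPa, n = 1.46
  bronze: E = 100.7, α = 18.9, σ_y = 161.3 → σ = 127 MPa, n = 1.27
The minimum is bronze at n = 1.27.

bronze, n = 1.27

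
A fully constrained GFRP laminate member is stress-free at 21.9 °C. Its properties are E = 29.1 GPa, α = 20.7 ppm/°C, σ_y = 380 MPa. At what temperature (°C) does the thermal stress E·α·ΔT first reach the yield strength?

653 °C

E·α·ΔT = 380.0 MPa ⇒ ΔT = 380.0 / (29.10×10³ × 20.7×10⁻⁶) = 630.8 K.
T = 21.9 + 630.8 = 652.7 °C.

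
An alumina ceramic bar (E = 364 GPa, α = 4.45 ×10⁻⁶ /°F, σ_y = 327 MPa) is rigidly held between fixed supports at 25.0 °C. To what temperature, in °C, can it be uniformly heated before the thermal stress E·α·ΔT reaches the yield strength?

α = 4.45×10⁻⁶/°F × 9/5 = 8.01×10⁻⁶/K.
E·α·ΔT = 327.0 MPa ⇒ ΔT = 327.0 / (364.0×10³ × 8.01×10⁻⁶) = 112.2 K.
T = 25.0 + 112.2 = 137.2 °C.

137 °C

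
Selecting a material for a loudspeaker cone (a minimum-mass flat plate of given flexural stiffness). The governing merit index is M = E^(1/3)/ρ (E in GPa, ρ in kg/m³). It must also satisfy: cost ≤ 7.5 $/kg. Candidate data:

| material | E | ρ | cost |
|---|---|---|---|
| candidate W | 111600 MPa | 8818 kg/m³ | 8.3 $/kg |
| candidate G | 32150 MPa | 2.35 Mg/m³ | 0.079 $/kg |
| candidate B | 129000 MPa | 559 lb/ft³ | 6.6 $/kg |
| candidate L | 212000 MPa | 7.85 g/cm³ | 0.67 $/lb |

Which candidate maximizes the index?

Screen on constraints: cost ≤ 7.5 $/kg. Survivors: candidate G, candidate B, candidate L.
Convert each candidate to consistent units, then evaluate M:
  candidate G: E = 32.15 GPa, ρ = 2350 kg/m³
  candidate B: E = 129.0 GPa, ρ = 8954 kg/m³
  candidate L: E = 212.0 GPa, ρ = 7850 kg/m³
  candidate G: M = 1.35×10⁻³
  candidate L: M = 0.760×10⁻³
  candidate B: M = 0.564×10⁻³
Candidate G has the largest M.

candidate G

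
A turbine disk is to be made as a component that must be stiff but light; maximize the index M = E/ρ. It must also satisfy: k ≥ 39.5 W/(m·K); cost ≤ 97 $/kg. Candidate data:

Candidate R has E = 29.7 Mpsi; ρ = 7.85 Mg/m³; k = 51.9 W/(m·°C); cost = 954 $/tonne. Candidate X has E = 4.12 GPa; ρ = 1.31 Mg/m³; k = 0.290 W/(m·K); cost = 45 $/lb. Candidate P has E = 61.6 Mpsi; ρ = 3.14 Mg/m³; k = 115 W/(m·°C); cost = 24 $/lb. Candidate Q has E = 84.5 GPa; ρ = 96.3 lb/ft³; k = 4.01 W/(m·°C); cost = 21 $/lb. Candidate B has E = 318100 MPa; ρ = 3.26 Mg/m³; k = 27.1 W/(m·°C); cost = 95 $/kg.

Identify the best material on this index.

Screen on constraints: k ≥ 39.5 W/(m·K); cost ≤ 97 $/kg. Survivors: candidate R, candidate P.
After converting to SI:
  candidate R: E = 204.8 GPa, ρ = 7850 kg/m³
  candidate P: E = 424.7 GPa, ρ = 3140 kg/m³
  candidate P: M = 135 MN·m/kg
  candidate R: M = 26.1 MN·m/kg
Highest index: candidate P.

candidate P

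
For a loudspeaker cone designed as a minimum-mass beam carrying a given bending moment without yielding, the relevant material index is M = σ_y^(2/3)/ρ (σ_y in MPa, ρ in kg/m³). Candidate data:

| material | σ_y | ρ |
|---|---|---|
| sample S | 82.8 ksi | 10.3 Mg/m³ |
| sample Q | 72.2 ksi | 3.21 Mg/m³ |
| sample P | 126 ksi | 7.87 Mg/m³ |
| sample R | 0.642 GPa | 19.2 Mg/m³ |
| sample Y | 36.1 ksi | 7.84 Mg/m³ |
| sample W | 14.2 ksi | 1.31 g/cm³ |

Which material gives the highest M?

After converting to SI:
  sample S: σ_y = 570.9 MPa, ρ = 10300 kg/m³
  sample Q: σ_y = 497.8 MPa, ρ = 3210 kg/m³
  sample P: σ_y = 868.7 MPa, ρ = 7870 kg/m³
  sample R: σ_y = 642.0 MPa, ρ = 19200 kg/m³
  sample Y: σ_y = 248.9 MPa, ρ = 7840 kg/m³
  sample W: σ_y = 97.91 MPa, ρ = 1310 kg/m³
  sample Q: M = 19.6×10⁻³
  sample W: M = 16.2×10⁻³
  sample P: M = 11.6×10⁻³
  sample S: M = 6.68×10⁻³
  sample Y: M = 5.05×10⁻³
  sample R: M = 3.88×10⁻³
Sample Q ranks first.

sample Q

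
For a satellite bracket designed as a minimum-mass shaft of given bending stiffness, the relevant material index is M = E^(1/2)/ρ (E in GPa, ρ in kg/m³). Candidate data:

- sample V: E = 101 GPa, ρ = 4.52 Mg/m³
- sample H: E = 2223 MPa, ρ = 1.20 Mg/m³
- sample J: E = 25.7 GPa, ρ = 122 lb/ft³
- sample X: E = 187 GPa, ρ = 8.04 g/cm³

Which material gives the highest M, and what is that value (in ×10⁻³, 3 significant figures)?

After converting to SI:
  sample V: E = 101.0 GPa, ρ = 4520 kg/m³
  sample H: E = 2.223 GPa, ρ = 1200 kg/m³
  sample J: E = 25.70 GPa, ρ = 1954 kg/m³
  sample X: E = 187.0 GPa, ρ = 8040 kg/m³
  sample J: M = 2.59×10⁻³
  sample V: M = 2.22×10⁻³
  sample X: M = 1.70×10⁻³
  sample H: M = 1.24×10⁻³
The maximum is for sample J.

sample J, M = 2.59×10⁻³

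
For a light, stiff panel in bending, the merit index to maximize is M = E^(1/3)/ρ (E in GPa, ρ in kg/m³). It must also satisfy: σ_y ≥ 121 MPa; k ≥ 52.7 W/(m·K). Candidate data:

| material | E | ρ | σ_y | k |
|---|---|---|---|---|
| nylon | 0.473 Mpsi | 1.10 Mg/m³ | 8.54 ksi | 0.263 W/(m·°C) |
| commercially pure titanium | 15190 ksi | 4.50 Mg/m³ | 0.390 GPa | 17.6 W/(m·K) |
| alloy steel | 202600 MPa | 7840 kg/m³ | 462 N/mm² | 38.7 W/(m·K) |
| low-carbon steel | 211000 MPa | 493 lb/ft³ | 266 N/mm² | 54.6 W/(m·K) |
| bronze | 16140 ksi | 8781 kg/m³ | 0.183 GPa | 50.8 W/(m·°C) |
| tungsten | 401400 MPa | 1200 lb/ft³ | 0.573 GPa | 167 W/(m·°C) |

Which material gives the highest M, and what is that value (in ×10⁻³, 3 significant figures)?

Screen on constraints: σ_y ≥ 121 MPa; k ≥ 52.7 W/(m·K). Survivors: low-carbon steel, tungsten.
Putting every candidate on a common basis:
  low-carbon steel: E = 211.0 GPa, ρ = 7897 kg/m³
  tungsten: E = 401.4 GPa, ρ = 19220 kg/m³
  low-carbon steel: M = 0.754×10⁻³
  tungsten: M = 0.384×10⁻³
Highest index: low-carbon steel.

low-carbon steel, M = 0.754×10⁻³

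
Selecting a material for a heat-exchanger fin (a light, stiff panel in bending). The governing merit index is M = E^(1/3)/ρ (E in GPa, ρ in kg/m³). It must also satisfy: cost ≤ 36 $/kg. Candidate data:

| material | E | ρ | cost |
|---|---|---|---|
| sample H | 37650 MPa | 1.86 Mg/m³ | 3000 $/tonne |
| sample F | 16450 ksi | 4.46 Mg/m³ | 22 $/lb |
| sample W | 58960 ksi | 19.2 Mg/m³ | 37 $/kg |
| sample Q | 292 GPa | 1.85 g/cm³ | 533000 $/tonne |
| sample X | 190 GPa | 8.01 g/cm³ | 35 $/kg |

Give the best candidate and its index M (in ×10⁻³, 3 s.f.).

sample H, M = 1.80×10⁻³

Screen on constraints: cost ≤ 36 $/kg. Survivors: sample H, sample X.
Convert each candidate to consistent units, then evaluate M:
  sample H: E = 37.65 GPa, ρ = 1860 kg/m³
  sample X: E = 190.0 GPa, ρ = 8010 kg/m³
  sample H: M = 1.80×10⁻³
  sample X: M = 0.718×10⁻³
Sample H ranks first.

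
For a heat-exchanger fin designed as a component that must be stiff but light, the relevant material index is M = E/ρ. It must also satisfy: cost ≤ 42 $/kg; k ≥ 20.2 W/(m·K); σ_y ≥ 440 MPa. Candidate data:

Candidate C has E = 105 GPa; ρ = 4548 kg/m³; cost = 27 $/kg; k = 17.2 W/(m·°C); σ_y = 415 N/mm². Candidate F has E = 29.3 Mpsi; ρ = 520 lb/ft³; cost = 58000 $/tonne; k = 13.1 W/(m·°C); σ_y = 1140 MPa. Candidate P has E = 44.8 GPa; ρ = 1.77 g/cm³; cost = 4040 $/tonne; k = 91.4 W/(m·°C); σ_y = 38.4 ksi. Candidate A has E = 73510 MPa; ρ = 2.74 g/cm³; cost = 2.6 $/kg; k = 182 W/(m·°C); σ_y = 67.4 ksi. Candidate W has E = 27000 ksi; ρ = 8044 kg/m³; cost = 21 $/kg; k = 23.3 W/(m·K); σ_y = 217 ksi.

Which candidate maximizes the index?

candidate A

Screen on constraints: cost ≤ 42 $/kg; k ≥ 20.2 W/(m·K); σ_y ≥ 440 MPa. Survivors: candidate A, candidate W.
In SI units:
  candidate A: E = 73.51 GPa, ρ = 2740 kg/m³
  candidate W: E = 186.2 GPa, ρ = 8044 kg/m³
  candidate A: M = 26.8 MN·m/kg
  candidate W: M = 23.1 MN·m/kg
Highest index: candidate A.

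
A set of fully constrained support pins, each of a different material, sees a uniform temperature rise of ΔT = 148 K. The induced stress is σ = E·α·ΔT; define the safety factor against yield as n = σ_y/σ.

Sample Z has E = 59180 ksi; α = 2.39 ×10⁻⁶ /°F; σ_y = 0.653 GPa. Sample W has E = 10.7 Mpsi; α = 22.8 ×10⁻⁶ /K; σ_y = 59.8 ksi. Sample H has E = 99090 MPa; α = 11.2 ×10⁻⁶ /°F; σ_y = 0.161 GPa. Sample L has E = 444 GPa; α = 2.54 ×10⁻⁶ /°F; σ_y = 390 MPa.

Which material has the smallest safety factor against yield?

sample H

With everything in SI (GPa, ×10⁻⁶/K, MPa):
  sample Z: E = 408.0, α = 4.30, σ_y = 653.0 → σ = 260 MPa, n = 2.51
  sample W: E = 73.77, α = 22.8, σ_y = 412.3 → σ = 249 MPa, n = 1.66
  sample H: E = 99.09, α = 20.2, σ_y = 161.0 → σ = 296 MPa, n = 0.545
  sample L: E = 444.0, α = 4.57, σ_y = 390.0 → σ = 300 MPa, n = 1.30
Sample H has the lowest safety factor, n = 0.545.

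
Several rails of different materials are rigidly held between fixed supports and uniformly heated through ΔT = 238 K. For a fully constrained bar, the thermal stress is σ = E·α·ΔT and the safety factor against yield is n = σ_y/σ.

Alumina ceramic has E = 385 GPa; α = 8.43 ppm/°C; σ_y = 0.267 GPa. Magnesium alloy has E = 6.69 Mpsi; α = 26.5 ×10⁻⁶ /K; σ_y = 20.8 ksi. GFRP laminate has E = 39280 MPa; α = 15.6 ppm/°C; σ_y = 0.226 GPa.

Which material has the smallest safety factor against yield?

alumina ceramic

Converting E to GPa, α to ×10⁻⁶/K, σ_y to MPa, then σ and n for each:
  alumina ceramic: E = 385.0, α = 8.43, σ_y = 267.0 → σ = 772 MPa, n = 0.346
  magnesium alloy: E = 46.13, α = 26.5, σ_y = 143.4 → σ = 291 MPa, n = 0.493
  GFRP laminate: E = 39.28, α = 15.6, σ_y = 226.0 → σ = 146 MPa, n = 1.55
Smallest n: alumina ceramic with n = 0.346.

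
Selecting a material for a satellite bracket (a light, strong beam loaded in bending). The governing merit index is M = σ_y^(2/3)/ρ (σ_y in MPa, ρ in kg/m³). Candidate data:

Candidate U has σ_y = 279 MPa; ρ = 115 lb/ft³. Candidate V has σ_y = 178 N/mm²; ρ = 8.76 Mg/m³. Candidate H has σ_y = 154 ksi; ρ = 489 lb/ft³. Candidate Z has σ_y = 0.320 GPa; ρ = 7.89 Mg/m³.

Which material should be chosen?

After converting to SI:
  candidate U: σ_y = 279.0 MPa, ρ = 1842 kg/m³
  candidate V: σ_y = 178.0 MPa, ρ = 8760 kg/m³
  candidate H: σ_y = 1062 MPa, ρ = 7833 kg/m³
  candidate Z: σ_y = 320.0 MPa, ρ = 7890 kg/m³
  candidate U: M = 23.2×10⁻³
  candidate H: M = 13.3×10⁻³
  candidate Z: M = 5.93×10⁻³
  candidate V: M = 3.61×10⁻³
Highest index: candidate U.

candidate U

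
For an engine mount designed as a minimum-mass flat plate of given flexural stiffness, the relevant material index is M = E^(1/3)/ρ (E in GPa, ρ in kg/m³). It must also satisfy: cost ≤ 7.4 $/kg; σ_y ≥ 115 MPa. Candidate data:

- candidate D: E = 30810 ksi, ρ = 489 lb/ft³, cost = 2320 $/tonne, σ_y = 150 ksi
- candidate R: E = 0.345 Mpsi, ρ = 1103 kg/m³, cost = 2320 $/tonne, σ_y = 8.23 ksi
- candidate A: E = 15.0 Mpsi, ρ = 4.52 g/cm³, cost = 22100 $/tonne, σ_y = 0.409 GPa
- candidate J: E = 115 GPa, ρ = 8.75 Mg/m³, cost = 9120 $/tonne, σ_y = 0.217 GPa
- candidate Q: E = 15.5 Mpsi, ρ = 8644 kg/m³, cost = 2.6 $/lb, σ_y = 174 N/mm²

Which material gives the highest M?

Screen on constraints: cost ≤ 7.4 $/kg; σ_y ≥ 115 MPa. Survivors: candidate D, candidate Q.
After converting to SI:
  candidate D: E = 212.4 GPa, ρ = 7833 kg/m³
  candidate Q: E = 106.9 GPa, ρ = 8644 kg/m³
  candidate D: M = 0.762×10⁻³
  candidate Q: M = 0.549×10⁻³
Candidate D has the largest M.

candidate D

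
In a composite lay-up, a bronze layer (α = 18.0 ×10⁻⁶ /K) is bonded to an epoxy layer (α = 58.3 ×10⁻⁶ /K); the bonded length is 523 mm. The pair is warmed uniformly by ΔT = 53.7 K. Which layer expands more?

epoxy

α(bronze) = 18.0×10⁻⁶/K vs α(epoxy) = 58.3×10⁻⁶/K.
Higher α expands more for the same ΔT: epoxy.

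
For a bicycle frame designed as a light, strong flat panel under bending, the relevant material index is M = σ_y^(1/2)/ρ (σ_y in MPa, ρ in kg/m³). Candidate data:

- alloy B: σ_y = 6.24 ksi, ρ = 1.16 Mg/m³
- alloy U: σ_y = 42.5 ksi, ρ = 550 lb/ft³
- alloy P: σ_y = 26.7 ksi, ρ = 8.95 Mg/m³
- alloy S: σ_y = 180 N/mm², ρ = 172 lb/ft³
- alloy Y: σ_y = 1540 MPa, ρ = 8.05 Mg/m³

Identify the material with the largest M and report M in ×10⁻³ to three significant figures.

After converting to SI:
  alloy B: σ_y = 43.02 MPa, ρ = 1160 kg/m³
  alloy U: σ_y = 293.0 MPa, ρ = 8810 kg/m³
  alloy P: σ_y = 184.1 MPa, ρ = 8950 kg/m³
  alloy S: σ_y = 180.0 MPa, ρ = 2755 kg/m³
  alloy Y: σ_y = 1540 MPa, ρ = 8050 kg/m³
  alloy B: M = 5.65×10⁻³
  alloy Y: M = 4.87×10⁻³
  alloy S: M = 4.87×10⁻³
  alloy U: M = 1.94×10⁻³
  alloy P: M = 1.52×10⁻³
Alloy B ranks first.

alloy B, M = 5.65×10⁻³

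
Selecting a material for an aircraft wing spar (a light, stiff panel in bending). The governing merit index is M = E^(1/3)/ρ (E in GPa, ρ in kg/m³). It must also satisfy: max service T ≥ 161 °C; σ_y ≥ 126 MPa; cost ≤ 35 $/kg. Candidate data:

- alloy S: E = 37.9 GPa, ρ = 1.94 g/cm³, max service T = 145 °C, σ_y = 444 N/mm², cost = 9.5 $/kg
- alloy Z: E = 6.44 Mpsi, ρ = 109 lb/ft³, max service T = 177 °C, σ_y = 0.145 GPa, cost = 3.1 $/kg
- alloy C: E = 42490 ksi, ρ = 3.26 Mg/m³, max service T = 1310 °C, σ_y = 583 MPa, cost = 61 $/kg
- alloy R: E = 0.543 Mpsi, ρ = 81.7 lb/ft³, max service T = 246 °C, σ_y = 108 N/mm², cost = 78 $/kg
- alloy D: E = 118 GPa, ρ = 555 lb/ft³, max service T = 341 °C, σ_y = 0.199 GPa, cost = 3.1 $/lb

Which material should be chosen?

Screen on constraints: max service T ≥ 161 °C; σ_y ≥ 126 MPa; cost ≤ 35 $/kg. Survivors: alloy Z, alloy D.
Convert each candidate to consistent units, then evaluate M:
  alloy Z: E = 44.40 GPa, ρ = 1746 kg/m³
  alloy D: E = 118.0 GPa, ρ = 8890 kg/m³
  alloy Z: M = 2.03×10⁻³
  alloy D: M = 0.552×10⁻³
The maximum is for alloy Z.

alloy Z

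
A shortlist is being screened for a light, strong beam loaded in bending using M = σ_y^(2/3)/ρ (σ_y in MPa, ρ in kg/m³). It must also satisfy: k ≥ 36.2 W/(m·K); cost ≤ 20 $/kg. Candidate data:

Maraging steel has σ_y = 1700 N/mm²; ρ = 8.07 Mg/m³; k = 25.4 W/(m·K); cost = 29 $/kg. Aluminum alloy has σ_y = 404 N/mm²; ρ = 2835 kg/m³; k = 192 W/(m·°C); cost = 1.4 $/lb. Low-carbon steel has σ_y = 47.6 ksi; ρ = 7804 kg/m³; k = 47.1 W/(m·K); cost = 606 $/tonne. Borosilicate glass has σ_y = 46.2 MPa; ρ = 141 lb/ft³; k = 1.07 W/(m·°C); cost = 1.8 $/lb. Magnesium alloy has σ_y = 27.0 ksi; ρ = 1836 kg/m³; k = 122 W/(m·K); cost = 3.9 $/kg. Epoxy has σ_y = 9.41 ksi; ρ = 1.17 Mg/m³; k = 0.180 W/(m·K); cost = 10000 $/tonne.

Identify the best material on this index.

aluminum alloy

Screen on constraints: k ≥ 36.2 W/(m·K); cost ≤ 20 $/kg. Survivors: aluminum alloy, low-carbon steel, magnesium alloy.
After converting to SI:
  aluminum alloy: σ_y = 404.0 MPa, ρ = 2835 kg/m³
  low-carbon steel: σ_y = 328.2 MPa, ρ = 7804 kg/m³
  magnesium alloy: σ_y = 186.2 MPa, ρ = 1836 kg/m³
  aluminum alloy: M = 19.3×10⁻³
  magnesium alloy: M = 17.8×10⁻³
  low-carbon steel: M = 6.10×10⁻³
Aluminum alloy has the largest M.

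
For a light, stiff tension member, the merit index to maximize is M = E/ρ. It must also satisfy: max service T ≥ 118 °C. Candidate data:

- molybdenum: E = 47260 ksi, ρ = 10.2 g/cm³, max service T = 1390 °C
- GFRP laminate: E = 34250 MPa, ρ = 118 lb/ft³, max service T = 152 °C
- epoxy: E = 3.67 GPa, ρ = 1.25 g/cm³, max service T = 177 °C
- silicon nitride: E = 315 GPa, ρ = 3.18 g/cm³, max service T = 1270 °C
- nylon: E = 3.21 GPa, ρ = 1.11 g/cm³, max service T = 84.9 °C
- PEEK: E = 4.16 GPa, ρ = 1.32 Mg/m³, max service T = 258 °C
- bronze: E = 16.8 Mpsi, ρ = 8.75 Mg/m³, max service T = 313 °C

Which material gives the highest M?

Screen on constraints: max service T ≥ 118 °C. Survivors: molybdenum, GFRP laminate, epoxy, silicon nitride, PEEK, bronze.
Putting every candidate on a common basis:
  molybdenum: E = 325.8 GPa, ρ = 10200 kg/m³
  GFRP laminate: E = 34.25 GPa, ρ = 1890 kg/m³
  epoxy: E = 3.670 GPa, ρ = 1250 kg/m³
  silicon nitride: E = 315.0 GPa, ρ = 3180 kg/m³
  PEEK: E = 4.160 GPa, ρ = 1320 kg/m³
  bronze: E = 115.8 GPa, ρ = 8750 kg/m³
  silicon nitride: M = 99.1 MN·m/kg
  molybdenum: M = 31.9 MN·m/kg
  GFRP laminate: M = 18.1 MN·m/kg
  bronze: M = 13.2 MN·m/kg
  PEEK: M = 3.15 MN·m/kg
  epoxy: M = 2.94 MN·m/kg
Highest index: silicon nitride.

silicon nitride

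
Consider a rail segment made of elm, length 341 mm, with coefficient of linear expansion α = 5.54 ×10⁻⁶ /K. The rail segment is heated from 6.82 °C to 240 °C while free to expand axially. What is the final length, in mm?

ΔT = 240 − 6.82 = 233.2 K.
ΔL = α·L₀·ΔT = 5.54×10⁻⁶ × 341 mm × 233.2 K = 0.441 mm.
L = L₀ + ΔL = 341 + 0.441 = 341.44 mm.

341.44 mm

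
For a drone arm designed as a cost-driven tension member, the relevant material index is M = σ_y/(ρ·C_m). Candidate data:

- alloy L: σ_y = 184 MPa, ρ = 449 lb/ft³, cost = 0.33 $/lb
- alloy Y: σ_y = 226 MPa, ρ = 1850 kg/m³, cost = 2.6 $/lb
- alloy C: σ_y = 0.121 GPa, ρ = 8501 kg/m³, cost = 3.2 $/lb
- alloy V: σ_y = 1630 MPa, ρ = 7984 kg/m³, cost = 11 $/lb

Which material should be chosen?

After converting to SI:
  alloy L: σ_y = 184.0 MPa, ρ = 7192 kg/m³, cost = 0.7275 $/kg
  alloy Y: σ_y = 226.0 MPa, ρ = 1850 kg/m³, cost = 5.732 $/kg
  alloy C: σ_y = 121.0 MPa, ρ = 8501 kg/m³, cost = 7.055 $/kg
  alloy V: σ_y = 1630 MPa, ρ = 7984 kg/m³, cost = 24.25 $/kg
  alloy L: M = 35.2 kN·m per $
  alloy Y: M = 21.3 kN·m per $
  alloy V: M = 8.42 kN·m per $
  alloy C: M = 2.02 kN·m per $
Alloy L has the largest M.

alloy L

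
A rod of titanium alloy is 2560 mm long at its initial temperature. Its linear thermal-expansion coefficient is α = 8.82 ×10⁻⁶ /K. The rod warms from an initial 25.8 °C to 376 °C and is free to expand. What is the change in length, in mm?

7.91 mm

ΔT = 376 − 25.8 = 350.2 K.
ΔL = α·L₀·ΔT = 8.82×10⁻⁶ × 2560 mm × 350.2 K = 7.91 mm.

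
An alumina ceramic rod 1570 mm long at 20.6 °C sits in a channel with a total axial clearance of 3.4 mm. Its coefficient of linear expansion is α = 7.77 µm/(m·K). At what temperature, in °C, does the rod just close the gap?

α·L₀·ΔT = 3.4 mm ⇒ ΔT = 3.4 / (7.77×10⁻⁶ × 1570.0) = 278.7 K.
T = 20.6 + 278.7 = 299.3 °C.

299 °C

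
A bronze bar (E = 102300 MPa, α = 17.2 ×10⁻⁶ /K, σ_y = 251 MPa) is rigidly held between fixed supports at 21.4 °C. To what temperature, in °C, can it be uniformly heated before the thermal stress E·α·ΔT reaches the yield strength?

E = 102300 MPa = 102.3 GPa.
E·α·ΔT = 251.0 MPa ⇒ ΔT = 251.0 / (102.3×10³ × 17.2×10⁻⁶) = 142.6 K.
T = 21.4 + 142.6 = 164.0 °C.

164 °C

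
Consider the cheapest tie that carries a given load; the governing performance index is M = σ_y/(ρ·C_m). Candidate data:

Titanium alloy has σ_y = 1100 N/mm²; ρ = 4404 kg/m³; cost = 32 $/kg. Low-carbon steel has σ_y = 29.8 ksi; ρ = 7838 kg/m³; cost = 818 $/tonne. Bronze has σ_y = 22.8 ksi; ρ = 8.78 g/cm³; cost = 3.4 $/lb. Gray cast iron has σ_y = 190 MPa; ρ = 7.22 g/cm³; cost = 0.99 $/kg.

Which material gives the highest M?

low-carbon steel

In SI units:
  titanium alloy: σ_y = 1100 MPa, ρ = 4404 kg/m³, cost = 32.00 $/kg
  low-carbon steel: σ_y = 205.5 MPa, ρ = 7838 kg/m³, cost = 0.8180 $/kg
  bronze: σ_y = 157.2 MPa, ρ = 8780 kg/m³, cost = 7.496 $/kg
  gray cast iron: σ_y = 190.0 MPa, ρ = 7220 kg/m³, cost = 0.9900 $/kg
  low-carbon steel: M = 32.0 kN·m per $
  gray cast iron: M = 26.6 kN·m per $
  titanium alloy: M = 7.81 kN·m per $
  bronze: M = 2.39 kN·m per $
The maximum is for low-carbon steel.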